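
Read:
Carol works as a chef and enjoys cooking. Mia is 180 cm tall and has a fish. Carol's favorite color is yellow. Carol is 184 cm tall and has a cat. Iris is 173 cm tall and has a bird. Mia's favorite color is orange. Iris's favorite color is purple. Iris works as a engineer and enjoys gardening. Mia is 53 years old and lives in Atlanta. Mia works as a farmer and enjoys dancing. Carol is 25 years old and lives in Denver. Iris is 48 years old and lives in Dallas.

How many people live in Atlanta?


Count in Atlanta: 1

1


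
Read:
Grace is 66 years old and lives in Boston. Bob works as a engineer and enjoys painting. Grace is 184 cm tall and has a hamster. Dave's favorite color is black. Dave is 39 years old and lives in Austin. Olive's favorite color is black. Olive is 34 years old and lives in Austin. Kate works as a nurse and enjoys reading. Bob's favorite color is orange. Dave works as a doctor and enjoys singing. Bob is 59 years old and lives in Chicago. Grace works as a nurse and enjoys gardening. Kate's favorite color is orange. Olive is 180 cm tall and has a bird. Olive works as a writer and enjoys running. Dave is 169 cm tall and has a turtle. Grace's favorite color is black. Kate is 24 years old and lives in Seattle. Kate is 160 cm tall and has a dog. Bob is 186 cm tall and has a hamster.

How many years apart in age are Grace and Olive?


66 vs 34, diff = 32

32


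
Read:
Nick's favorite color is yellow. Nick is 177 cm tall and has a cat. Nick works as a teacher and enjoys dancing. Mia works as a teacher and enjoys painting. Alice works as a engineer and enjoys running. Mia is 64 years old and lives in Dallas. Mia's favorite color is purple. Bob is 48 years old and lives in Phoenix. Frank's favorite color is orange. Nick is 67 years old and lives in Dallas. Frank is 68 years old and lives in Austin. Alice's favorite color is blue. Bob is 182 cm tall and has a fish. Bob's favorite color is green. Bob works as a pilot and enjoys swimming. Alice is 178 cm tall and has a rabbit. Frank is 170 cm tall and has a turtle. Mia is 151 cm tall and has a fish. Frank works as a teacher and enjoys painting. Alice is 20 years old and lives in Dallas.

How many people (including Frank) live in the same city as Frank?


Frank lives in Austin. Count = 1

1


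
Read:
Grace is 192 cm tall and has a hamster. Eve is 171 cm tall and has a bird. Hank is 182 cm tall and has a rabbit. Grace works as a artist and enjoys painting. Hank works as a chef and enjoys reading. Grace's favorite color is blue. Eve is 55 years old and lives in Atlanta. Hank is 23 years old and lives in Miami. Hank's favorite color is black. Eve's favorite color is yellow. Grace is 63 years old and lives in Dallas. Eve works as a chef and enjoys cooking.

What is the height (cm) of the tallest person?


Tallest: Grace at 192 cm

192


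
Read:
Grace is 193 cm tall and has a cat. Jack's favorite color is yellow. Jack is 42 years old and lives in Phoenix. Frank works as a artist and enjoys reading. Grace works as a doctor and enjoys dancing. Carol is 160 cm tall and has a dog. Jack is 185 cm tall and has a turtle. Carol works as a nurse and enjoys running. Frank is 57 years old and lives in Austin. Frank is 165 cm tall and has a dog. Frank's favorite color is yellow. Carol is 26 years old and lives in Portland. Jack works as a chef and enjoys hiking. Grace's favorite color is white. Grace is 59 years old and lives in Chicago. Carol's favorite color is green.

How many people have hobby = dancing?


Count: 1

1


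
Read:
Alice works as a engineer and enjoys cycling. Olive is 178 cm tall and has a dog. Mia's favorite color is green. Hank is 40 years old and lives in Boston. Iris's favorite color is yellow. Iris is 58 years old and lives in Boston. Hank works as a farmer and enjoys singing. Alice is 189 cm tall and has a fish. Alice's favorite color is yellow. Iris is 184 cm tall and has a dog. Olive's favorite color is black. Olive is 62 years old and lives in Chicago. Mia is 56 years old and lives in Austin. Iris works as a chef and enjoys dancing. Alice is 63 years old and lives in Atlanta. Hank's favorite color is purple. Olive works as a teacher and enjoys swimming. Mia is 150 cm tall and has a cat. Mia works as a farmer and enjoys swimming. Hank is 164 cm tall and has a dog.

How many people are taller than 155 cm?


Taller than 155: 4

4


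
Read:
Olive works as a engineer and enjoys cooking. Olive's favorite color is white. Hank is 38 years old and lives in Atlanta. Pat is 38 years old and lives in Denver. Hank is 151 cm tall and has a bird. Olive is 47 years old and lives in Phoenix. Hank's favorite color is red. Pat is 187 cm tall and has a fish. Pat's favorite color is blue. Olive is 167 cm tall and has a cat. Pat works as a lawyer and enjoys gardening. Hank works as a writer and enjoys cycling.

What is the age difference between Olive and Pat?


|47 - 38| = 9

9


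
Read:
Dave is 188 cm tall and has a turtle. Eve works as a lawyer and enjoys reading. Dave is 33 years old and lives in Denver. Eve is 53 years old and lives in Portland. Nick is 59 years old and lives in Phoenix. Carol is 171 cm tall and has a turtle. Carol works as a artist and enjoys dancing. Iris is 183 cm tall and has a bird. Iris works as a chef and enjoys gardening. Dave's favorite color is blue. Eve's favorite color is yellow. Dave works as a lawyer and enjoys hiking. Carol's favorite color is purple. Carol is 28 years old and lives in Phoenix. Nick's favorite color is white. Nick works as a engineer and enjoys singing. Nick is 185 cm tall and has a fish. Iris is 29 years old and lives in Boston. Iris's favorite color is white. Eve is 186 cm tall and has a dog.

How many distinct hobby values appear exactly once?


Unique hobby values: 5

5


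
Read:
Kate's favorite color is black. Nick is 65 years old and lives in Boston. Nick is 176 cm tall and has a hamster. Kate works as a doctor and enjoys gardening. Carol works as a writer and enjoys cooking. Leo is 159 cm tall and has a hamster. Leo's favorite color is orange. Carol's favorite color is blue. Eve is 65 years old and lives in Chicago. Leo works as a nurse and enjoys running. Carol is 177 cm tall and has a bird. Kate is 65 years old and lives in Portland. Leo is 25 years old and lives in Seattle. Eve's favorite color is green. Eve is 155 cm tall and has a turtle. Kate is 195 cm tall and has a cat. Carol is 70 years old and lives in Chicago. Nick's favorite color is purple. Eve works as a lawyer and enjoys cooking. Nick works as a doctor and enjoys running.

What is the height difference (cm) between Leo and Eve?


|159 - 155| = 4

4


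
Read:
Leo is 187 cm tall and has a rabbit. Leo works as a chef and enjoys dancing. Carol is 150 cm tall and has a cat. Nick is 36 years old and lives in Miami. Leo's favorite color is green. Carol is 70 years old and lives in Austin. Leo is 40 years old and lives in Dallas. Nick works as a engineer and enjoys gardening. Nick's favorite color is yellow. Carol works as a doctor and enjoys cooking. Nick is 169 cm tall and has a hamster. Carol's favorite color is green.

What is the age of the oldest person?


Oldest: Carol at 70

70


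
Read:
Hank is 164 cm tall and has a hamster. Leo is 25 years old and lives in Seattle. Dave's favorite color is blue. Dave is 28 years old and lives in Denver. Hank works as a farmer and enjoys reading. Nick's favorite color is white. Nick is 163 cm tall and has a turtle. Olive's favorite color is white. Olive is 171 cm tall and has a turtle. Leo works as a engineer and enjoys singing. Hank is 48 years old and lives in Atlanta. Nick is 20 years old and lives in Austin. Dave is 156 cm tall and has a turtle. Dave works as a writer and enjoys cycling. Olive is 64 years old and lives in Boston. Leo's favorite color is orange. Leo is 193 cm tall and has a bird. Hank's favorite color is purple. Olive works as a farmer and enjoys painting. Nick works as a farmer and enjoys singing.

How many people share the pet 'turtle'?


Count: 3

3


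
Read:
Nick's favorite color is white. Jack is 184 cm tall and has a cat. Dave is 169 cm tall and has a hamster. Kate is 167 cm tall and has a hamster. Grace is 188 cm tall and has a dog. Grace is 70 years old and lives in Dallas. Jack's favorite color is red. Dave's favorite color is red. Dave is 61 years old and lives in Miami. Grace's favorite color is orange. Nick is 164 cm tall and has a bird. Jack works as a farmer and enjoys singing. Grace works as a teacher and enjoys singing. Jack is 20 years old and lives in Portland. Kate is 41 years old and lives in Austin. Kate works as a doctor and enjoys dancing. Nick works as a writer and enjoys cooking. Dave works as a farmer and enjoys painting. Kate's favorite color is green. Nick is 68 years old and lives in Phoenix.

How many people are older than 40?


Filter: 4

4


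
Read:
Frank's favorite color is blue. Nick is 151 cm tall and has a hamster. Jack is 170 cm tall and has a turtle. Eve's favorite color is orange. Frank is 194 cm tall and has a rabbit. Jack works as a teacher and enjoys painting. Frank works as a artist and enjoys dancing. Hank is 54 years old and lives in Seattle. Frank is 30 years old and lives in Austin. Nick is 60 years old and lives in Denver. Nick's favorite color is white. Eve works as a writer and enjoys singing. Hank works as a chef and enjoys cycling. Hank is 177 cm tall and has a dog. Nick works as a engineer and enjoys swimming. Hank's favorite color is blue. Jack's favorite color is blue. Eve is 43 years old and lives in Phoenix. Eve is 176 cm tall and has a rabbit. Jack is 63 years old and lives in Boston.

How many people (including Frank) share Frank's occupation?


Frank is a artist. Count = 1

1


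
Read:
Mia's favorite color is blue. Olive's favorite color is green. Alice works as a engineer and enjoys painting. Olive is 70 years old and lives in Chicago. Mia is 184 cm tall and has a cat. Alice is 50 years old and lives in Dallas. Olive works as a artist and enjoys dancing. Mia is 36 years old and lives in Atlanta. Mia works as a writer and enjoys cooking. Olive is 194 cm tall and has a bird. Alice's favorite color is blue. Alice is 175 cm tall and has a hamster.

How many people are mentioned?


People: Olive, Alice, Mia. Count = 3

3


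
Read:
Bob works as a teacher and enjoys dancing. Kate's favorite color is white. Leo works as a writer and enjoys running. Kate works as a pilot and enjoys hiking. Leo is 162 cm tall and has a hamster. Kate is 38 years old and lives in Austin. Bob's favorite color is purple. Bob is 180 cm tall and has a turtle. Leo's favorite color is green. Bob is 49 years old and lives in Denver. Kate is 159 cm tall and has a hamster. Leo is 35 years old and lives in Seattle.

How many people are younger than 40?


Filter: 2

2


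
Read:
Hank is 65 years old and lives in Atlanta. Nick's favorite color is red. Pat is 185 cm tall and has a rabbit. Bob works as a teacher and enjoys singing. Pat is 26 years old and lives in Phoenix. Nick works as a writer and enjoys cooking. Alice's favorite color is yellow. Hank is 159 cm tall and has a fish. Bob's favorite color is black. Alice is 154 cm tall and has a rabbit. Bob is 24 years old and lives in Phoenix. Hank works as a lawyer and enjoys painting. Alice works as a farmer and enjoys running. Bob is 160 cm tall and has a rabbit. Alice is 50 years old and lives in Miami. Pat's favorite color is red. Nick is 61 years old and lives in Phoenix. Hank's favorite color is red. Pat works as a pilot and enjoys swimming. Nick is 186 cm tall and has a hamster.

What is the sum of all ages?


65+24+50+26+61 = 226

226


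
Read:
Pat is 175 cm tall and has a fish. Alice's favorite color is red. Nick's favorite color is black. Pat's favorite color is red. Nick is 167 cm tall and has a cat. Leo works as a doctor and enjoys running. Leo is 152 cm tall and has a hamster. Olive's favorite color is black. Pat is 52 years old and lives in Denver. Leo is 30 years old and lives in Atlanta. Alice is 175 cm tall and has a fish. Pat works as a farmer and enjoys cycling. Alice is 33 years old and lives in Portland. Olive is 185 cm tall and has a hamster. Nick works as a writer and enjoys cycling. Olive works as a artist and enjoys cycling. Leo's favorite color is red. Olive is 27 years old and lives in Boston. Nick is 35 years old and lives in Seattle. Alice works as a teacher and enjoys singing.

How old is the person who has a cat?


Person with cat is Nick, age 35

35


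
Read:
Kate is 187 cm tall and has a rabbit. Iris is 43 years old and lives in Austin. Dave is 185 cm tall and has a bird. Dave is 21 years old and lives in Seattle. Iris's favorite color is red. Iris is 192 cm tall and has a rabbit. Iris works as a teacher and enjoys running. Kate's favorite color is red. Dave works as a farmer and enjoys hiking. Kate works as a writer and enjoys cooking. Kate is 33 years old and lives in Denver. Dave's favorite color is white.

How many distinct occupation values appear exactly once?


Unique occupation values: 3

3


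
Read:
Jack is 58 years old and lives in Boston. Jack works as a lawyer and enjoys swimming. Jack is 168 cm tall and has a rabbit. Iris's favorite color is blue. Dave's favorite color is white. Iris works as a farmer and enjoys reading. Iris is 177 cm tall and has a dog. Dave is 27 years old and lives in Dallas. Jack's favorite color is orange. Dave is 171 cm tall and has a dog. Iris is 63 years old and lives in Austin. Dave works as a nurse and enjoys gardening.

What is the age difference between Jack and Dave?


|58 - 27| = 31

31


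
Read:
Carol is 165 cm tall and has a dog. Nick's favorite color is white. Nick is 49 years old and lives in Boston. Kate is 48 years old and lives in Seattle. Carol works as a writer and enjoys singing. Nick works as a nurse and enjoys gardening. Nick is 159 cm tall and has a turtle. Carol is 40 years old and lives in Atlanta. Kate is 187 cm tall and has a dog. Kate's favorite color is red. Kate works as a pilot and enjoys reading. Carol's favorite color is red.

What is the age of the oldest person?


Oldest: Nick at 49

49


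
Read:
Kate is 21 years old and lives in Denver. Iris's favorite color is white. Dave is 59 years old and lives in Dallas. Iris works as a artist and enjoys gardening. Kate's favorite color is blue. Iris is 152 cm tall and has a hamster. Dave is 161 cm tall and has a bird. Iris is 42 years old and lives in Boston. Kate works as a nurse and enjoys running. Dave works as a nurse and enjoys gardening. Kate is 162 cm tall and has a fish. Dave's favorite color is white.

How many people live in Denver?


Count in Denver: 1

1


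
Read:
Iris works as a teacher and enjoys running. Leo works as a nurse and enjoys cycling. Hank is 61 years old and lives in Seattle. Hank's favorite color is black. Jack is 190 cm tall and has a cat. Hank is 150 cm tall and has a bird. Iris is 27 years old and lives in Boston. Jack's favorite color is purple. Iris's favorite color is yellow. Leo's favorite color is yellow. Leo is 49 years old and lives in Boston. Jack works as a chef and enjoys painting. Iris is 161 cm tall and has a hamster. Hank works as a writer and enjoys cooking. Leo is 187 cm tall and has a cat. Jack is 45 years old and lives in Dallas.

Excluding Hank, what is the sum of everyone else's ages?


Sum (excluding Hank): 121

121


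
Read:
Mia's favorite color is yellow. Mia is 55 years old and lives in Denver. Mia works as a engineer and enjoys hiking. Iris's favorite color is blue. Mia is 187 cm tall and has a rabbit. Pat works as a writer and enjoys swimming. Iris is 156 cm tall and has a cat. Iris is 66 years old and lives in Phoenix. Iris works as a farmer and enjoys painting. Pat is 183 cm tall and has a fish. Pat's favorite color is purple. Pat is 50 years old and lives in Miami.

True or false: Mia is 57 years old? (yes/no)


Mia is actually 55. no

no


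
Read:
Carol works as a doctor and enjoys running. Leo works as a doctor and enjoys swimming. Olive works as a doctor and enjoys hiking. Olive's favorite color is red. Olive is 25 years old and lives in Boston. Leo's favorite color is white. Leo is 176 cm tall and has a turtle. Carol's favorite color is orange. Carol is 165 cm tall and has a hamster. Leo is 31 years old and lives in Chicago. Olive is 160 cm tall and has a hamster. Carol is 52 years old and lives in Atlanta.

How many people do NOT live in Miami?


Not in Miami: 3

3


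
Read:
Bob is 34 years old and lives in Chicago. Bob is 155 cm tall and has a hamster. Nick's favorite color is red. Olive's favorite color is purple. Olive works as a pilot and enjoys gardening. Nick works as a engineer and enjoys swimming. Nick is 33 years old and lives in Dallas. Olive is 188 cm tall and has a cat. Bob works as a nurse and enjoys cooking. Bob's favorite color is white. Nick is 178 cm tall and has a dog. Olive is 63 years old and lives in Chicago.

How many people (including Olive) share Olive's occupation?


Olive is a pilot. Count = 1

1


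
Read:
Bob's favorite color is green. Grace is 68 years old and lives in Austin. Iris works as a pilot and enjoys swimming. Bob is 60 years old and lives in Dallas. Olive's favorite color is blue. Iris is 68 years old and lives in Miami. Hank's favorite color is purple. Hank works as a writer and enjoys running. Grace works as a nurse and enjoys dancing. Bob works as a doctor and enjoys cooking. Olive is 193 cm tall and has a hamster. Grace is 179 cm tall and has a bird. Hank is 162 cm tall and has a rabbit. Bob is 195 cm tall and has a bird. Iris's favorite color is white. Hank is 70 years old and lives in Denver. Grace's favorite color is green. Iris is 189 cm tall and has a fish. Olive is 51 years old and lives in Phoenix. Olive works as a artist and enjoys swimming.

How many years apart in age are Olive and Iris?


51 vs 68, diff = 17

17


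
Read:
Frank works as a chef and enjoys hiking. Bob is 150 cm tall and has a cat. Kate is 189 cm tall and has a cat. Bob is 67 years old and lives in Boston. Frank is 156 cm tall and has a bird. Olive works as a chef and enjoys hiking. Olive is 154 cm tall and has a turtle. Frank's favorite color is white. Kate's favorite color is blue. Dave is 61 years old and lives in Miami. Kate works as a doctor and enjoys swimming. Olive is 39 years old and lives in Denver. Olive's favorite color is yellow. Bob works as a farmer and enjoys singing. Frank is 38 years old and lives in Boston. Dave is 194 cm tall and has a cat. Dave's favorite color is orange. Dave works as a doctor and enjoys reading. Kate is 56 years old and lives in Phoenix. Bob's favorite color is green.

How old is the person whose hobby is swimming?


Person with hobby=swimming is Kate, age 56

56


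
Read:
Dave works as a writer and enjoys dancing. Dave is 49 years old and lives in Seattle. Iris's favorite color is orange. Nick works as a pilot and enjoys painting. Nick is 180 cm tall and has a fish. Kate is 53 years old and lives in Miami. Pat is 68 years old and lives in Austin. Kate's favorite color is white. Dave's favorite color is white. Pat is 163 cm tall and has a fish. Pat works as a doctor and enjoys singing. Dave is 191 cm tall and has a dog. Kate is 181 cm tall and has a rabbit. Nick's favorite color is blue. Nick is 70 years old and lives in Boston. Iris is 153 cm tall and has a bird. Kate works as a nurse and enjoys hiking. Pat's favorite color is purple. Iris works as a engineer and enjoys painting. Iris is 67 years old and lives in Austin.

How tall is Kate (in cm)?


Kate is 181 cm tall

181


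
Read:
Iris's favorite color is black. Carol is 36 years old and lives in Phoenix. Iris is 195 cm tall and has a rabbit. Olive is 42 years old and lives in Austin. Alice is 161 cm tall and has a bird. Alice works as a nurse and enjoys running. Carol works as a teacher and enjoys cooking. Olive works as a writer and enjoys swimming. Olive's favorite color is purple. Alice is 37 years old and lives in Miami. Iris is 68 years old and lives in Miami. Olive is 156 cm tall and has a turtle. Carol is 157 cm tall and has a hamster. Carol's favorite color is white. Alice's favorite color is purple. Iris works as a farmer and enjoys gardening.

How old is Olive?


Olive is 42 years old

42


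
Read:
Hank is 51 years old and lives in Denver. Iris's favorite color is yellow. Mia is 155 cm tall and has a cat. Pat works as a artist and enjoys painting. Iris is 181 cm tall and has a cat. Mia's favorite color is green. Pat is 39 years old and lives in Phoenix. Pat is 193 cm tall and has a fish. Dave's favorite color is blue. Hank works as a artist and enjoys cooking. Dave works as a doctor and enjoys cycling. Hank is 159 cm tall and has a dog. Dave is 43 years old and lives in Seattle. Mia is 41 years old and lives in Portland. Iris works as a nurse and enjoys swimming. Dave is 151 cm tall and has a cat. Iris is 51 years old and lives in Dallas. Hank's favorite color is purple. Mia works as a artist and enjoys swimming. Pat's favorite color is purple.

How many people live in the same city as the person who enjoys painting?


Person with hobby painting is Pat, city Phoenix. Count = 1

1


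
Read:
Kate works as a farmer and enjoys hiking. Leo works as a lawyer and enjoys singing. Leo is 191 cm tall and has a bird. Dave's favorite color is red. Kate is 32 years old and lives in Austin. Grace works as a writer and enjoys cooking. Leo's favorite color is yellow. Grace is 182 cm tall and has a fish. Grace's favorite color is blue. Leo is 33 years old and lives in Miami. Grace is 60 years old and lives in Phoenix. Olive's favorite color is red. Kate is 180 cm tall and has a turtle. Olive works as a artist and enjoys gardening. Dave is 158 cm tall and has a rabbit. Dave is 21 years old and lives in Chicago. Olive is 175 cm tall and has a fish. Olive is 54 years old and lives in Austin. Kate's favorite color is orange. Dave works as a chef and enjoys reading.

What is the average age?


Sum=200, n=5, avg=40

40


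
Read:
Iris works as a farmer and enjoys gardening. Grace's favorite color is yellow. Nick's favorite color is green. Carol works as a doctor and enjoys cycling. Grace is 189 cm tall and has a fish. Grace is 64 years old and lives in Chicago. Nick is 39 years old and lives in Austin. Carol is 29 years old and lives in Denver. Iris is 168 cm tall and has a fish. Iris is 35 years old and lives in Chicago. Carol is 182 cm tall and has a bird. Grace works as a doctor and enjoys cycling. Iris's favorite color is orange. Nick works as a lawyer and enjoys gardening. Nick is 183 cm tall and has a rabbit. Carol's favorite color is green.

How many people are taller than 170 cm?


Taller than 170: 3

3


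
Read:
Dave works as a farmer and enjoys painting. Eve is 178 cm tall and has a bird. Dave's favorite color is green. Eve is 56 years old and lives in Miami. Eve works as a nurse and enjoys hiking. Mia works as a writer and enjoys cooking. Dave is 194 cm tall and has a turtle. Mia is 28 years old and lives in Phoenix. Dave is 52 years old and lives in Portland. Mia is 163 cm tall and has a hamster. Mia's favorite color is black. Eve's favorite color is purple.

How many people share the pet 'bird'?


Count: 1

1


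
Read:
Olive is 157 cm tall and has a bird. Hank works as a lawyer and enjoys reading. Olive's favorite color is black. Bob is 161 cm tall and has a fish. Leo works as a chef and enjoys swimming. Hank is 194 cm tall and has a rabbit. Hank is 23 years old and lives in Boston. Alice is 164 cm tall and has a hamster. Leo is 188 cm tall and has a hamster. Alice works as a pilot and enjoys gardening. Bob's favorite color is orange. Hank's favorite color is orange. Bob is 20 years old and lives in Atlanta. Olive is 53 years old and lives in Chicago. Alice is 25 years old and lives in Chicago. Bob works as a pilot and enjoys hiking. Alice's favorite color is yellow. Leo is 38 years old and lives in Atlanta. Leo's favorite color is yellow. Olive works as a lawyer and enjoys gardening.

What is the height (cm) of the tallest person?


Tallest: Hank at 194 cm

194


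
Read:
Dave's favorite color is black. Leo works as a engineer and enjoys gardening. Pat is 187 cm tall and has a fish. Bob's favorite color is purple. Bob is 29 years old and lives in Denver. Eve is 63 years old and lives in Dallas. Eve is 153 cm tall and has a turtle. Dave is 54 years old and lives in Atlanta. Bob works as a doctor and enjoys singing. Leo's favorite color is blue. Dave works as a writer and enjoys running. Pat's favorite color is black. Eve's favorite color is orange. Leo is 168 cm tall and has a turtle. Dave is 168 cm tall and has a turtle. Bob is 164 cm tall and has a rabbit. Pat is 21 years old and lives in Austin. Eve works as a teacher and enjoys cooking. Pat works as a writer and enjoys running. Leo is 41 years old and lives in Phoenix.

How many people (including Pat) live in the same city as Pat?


Pat lives in Austin. Count = 1

1


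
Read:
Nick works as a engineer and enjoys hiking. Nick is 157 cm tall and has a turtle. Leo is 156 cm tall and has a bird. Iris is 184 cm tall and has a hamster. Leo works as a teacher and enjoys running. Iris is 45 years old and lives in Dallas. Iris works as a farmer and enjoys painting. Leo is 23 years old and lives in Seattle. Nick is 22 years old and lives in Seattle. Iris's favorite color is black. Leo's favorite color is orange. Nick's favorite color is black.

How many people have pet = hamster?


Count: 1

1


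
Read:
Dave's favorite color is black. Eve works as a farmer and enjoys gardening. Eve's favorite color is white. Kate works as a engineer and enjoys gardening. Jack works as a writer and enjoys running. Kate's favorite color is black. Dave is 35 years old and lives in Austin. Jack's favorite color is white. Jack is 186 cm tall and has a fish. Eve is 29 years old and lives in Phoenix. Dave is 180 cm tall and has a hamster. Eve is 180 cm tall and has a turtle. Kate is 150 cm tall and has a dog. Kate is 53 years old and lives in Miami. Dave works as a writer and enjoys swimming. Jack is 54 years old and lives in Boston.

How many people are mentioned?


People: Eve, Dave, Kate, Jack. Count = 4

4


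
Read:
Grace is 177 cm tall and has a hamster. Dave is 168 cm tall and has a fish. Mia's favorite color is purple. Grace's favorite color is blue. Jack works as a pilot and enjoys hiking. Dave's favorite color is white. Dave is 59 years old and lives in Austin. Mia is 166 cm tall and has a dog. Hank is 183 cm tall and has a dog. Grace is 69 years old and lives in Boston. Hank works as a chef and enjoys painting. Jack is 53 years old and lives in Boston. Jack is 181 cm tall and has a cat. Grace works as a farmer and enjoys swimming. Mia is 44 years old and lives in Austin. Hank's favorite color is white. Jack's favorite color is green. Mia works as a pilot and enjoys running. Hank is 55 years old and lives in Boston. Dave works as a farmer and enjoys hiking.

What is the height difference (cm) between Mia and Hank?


|166 - 183| = 17

17


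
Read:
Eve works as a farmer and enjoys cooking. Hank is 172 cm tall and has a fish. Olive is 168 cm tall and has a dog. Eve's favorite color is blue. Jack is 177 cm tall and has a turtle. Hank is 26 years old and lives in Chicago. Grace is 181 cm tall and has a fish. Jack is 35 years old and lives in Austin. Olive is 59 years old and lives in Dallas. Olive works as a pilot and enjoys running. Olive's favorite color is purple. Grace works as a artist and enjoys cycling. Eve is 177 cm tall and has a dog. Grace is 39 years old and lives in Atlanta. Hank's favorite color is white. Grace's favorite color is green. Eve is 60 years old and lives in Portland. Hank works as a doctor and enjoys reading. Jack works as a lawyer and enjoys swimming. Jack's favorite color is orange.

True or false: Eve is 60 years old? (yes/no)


Eve is actually 60. yes

yes


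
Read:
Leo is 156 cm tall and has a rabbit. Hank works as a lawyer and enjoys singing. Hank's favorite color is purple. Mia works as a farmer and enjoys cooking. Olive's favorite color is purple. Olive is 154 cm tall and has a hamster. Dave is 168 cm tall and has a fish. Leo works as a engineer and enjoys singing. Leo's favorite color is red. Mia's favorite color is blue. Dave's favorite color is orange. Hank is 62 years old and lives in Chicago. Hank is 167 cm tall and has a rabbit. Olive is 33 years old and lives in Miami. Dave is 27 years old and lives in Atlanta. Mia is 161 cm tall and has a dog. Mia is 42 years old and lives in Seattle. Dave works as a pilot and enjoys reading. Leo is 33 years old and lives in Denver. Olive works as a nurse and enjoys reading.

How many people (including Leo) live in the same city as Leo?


Leo lives in Denver. Count = 1

1


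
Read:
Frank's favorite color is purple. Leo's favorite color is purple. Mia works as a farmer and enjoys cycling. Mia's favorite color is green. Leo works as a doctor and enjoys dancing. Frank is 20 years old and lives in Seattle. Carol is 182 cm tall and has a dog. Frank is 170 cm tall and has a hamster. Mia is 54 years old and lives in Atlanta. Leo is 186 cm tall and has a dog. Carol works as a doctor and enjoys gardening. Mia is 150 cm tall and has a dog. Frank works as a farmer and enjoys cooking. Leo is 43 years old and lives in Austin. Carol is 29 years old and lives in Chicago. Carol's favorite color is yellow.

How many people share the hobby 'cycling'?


Count: 1

1


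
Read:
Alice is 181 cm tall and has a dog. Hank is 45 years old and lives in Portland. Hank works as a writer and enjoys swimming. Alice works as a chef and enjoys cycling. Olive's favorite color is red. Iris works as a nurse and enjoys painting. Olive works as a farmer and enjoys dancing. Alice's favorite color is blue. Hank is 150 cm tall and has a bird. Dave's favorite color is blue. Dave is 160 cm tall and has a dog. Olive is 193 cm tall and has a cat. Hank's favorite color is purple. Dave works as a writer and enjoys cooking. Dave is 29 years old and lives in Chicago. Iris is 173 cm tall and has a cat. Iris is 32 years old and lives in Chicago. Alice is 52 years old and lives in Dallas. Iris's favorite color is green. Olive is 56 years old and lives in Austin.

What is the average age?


Sum=214, n=5, avg=42.8

42.8


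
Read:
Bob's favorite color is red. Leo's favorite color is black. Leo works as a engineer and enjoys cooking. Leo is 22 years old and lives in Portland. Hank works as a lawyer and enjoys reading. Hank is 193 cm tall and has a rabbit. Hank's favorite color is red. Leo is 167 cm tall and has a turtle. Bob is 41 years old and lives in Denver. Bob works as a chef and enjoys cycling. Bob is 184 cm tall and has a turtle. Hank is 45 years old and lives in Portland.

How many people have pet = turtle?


Count: 2

2


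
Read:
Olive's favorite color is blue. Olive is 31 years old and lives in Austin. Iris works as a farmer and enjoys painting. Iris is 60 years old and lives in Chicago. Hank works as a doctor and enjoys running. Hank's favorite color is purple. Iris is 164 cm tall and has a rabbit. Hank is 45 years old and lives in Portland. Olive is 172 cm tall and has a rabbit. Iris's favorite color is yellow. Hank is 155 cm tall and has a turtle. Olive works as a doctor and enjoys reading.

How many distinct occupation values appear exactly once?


Unique occupation values: 1

1


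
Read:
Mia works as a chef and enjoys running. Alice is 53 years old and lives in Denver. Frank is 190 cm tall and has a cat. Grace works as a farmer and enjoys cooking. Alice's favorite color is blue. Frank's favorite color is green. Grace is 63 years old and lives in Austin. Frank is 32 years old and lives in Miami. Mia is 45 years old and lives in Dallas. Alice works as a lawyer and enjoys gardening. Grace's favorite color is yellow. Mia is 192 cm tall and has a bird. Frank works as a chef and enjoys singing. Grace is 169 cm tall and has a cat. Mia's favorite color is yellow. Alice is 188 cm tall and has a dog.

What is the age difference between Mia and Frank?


|45 - 32| = 13

13


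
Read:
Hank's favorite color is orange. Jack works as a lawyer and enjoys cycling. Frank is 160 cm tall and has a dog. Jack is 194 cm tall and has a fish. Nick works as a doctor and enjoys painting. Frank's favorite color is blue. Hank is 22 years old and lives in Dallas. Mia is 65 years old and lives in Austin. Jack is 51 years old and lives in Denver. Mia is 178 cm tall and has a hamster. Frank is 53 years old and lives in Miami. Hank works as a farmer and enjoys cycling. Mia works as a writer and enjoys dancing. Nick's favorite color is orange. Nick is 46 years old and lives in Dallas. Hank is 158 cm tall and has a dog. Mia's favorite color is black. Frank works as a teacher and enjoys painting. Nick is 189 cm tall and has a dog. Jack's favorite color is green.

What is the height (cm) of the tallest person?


Tallest: Jack at 194 cm

194


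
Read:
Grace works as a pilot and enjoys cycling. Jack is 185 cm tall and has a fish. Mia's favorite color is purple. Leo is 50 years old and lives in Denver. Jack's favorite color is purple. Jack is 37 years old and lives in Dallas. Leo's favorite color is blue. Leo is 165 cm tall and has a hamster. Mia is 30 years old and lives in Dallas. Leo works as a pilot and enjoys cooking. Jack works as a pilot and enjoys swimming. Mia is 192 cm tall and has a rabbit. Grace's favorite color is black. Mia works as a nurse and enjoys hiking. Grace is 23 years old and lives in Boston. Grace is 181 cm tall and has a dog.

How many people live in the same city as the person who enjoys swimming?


Person with hobby swimming is Jack, city Dallas. Count = 2

2


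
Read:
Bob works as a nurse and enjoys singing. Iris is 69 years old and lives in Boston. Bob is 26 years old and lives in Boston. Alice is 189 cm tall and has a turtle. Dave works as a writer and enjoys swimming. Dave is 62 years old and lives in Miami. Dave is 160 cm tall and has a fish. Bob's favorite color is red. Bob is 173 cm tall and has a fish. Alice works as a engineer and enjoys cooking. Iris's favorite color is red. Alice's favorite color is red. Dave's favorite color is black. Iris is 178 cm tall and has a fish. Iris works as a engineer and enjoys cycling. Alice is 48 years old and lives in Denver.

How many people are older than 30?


Filter: 3

3


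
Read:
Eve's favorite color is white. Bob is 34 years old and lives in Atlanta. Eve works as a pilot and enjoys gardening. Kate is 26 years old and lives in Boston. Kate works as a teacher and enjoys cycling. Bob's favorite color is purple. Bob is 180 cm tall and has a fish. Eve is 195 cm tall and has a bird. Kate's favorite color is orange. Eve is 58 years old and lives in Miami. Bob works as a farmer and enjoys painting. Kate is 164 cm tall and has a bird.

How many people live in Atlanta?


Count in Atlanta: 1

1


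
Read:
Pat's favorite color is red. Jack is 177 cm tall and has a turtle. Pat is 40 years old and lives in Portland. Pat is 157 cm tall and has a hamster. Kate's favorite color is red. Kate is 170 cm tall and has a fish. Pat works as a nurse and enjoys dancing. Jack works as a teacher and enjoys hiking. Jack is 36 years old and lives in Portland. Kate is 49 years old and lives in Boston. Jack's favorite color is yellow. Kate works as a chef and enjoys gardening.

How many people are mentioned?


People: Jack, Kate, Pat. Count = 3

3


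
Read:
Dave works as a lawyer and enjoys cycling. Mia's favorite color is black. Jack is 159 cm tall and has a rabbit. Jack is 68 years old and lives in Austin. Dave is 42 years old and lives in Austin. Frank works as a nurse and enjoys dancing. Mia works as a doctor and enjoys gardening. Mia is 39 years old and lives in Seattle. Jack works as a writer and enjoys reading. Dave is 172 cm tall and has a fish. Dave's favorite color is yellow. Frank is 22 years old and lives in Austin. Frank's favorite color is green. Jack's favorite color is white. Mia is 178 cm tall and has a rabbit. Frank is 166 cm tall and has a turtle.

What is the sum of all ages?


68+39+42+22 = 171

171


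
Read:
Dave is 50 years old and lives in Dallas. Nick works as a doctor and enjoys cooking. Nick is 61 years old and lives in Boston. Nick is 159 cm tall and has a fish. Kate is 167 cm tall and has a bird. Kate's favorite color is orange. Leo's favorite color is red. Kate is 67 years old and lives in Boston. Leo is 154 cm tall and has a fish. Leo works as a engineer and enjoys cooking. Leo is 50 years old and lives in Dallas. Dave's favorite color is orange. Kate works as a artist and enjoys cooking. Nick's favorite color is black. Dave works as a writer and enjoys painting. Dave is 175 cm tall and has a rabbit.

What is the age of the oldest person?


Oldest: Kate at 67

67


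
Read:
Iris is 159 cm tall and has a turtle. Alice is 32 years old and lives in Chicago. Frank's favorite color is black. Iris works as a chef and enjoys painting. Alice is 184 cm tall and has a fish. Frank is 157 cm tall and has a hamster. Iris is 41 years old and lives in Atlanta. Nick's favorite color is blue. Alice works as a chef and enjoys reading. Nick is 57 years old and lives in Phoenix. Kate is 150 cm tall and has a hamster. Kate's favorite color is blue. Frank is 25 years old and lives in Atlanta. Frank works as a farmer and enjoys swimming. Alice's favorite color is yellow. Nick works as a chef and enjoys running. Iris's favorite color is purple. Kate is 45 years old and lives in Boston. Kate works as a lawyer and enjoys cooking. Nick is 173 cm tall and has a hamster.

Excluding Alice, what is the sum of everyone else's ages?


Sum (excluding Alice): 168

168


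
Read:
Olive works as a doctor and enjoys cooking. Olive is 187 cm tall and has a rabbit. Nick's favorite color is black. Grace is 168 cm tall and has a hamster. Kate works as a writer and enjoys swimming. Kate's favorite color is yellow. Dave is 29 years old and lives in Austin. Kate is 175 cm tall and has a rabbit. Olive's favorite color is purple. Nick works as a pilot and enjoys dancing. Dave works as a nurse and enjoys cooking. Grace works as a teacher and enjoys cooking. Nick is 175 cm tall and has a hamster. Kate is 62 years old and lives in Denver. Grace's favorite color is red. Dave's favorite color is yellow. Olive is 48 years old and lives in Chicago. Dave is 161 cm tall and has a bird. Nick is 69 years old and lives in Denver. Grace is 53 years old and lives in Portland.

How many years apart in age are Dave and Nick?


29 vs 69, diff = 40

40


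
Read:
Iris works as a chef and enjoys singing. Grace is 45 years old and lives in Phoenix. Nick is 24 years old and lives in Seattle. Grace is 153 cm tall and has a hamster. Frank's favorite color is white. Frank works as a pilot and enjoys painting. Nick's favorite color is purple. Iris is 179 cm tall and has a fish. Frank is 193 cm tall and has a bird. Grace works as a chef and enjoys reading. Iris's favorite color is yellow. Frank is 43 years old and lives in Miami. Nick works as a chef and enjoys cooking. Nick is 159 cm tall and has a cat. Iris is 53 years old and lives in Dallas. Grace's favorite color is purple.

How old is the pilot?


The pilot is Frank, age 43

43


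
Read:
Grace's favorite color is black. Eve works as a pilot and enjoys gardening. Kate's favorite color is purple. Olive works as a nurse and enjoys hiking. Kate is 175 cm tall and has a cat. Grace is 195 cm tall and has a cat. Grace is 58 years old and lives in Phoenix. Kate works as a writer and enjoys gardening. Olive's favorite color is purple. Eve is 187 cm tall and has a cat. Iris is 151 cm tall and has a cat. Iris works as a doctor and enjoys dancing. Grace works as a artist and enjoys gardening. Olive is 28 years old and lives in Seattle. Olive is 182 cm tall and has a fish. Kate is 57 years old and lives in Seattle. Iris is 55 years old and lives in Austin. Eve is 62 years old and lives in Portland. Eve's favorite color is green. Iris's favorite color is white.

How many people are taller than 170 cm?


Taller than 170: 4

4


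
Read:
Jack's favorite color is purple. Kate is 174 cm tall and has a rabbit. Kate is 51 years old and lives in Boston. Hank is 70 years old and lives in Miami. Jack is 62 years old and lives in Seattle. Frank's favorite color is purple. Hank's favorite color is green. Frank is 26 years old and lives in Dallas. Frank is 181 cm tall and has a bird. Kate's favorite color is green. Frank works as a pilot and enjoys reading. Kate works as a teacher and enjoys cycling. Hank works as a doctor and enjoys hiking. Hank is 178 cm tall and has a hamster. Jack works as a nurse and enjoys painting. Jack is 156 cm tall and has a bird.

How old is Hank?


Hank is 70 years old

70
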